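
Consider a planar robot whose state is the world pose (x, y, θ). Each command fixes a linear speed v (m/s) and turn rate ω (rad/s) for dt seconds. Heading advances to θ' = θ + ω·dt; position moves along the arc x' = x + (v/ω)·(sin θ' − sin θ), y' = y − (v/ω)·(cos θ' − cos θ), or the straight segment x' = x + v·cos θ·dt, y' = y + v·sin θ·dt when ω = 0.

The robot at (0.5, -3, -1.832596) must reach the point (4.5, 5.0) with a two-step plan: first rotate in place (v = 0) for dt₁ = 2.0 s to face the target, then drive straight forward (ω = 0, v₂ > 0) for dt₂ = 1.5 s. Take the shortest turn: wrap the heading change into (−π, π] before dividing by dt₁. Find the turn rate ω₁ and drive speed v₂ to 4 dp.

ω₁ = 1.4699, v₂ = 5.9628

heading to target = atan2(5−-3, 4.5−0.5) = 1.1071
Δθ = wrap(1.1071 − -1.8326) = 2.9397; ω₁ = Δθ/dt₁ = 1.4699
distance = √((4.5−0.5)² + (5−-3)²) = 8.9443; v₂ = distance/dt₂ = 5.9628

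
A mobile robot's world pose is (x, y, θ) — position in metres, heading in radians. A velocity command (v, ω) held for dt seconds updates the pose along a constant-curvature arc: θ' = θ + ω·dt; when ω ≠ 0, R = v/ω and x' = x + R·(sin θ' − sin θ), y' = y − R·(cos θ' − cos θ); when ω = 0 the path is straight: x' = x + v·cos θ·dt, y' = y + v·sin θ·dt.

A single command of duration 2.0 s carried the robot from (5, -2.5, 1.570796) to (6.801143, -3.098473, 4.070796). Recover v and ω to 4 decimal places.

v = -1.2500, ω = 1.2500

Δθ = 4.070796 − 1.570796 = 2.500000
ω = Δθ/dt = 2.500000/2.0 = 1.2500
R = Δx/(sin θ' − sin θ) = -1.0000
v = R·ω = -1.0000·1.2500 = -1.2500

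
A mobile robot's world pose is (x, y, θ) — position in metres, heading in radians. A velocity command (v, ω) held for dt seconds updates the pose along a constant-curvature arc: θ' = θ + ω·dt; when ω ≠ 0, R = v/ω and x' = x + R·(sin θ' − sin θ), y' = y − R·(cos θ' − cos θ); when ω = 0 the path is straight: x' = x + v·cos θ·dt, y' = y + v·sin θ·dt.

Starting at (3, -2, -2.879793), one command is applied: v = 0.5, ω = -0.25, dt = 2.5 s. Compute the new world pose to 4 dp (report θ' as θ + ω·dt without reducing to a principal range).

θ' = -2.8798 + -0.25·2.5 = -3.5048
R = v/ω = 0.5/-0.25 = -2.0000
x' = 3 + -2.0000·(sin -3.5048 − sin -2.8798) = 1.7718
y' = -2 − -2.0000·(cos -3.5048 − cos -2.8798) = -1.9377

(1.7718, -1.9377, -3.5048)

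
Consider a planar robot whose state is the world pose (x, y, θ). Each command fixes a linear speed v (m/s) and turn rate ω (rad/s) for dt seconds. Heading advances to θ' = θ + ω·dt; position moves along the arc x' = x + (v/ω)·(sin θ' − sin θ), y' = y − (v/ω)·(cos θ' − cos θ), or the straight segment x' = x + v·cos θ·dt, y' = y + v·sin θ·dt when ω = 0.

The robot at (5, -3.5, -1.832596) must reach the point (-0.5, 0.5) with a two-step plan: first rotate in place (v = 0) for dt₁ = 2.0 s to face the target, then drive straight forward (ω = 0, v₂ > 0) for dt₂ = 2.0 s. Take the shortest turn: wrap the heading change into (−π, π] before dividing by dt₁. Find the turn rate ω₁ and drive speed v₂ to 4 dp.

heading to target = atan2(0.5−-3.5, -0.5−5) = 2.5128
Δθ = wrap(2.5128 − -1.8326) = -1.9378; ω₁ = Δθ/dt₁ = -0.9689
distance = √((-0.5−5)² + (0.5−-3.5)²) = 6.8007; v₂ = distance/dt₂ = 3.4004

ω₁ = -0.9689, v₂ = 3.4004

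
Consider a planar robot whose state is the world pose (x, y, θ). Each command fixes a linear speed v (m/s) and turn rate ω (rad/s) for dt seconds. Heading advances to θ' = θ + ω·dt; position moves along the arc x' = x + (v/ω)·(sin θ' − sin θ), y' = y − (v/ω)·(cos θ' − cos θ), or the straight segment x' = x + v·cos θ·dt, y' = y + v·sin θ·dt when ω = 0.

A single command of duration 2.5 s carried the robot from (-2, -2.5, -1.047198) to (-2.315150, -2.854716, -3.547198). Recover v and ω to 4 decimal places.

Δθ = -3.547198 − -1.047198 = -2.500000
ω = Δθ/dt = -2.500000/2.5 = -1.0000
R = −Δy/(cos θ' − cos θ) = -0.2500
v = R·ω = -0.2500·-1.0000 = 0.2500

v = 0.2500, ω = -1.0000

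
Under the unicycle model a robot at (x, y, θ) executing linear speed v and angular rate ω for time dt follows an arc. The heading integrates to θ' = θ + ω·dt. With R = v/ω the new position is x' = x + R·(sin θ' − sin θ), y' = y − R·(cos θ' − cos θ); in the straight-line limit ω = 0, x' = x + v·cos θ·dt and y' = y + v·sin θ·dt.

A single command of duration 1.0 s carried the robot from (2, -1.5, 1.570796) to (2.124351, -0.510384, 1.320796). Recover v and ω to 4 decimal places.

Δθ = 1.320796 − 1.570796 = -0.250000
ω = Δθ/dt = -0.250000/1.0 = -0.2500
R = −Δy/(cos θ' − cos θ) = -4.0000
v = R·ω = -4.0000·-0.2500 = 1.0000

v = 1.0000, ω = -0.2500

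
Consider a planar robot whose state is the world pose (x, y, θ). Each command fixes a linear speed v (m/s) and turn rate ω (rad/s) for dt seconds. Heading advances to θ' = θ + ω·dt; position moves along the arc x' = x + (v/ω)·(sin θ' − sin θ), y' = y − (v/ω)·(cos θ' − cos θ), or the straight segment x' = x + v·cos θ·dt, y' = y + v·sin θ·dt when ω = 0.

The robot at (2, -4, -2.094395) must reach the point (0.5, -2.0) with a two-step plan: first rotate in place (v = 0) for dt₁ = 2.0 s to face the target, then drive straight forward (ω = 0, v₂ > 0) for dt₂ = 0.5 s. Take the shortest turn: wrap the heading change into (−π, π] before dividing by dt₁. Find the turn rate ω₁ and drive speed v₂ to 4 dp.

ω₁ = -0.9872, v₂ = 5.0000

heading to target = atan2(-2−-4, 0.5−2) = 2.2143
Δθ = wrap(2.2143 − -2.0944) = -1.9745; ω₁ = Δθ/dt₁ = -0.9872
distance = √((0.5−2)² + (-2−-4)²) = 2.5000; v₂ = distance/dt₂ = 5.0000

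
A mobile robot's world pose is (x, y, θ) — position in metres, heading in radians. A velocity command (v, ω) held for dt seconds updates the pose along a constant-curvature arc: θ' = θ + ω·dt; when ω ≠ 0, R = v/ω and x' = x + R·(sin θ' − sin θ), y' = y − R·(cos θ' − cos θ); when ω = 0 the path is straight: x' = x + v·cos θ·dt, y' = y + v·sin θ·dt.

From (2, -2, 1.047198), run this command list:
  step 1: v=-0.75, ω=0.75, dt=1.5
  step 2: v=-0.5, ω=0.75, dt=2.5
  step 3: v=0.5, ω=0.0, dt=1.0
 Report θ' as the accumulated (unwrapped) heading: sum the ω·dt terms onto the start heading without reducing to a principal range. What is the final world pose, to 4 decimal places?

step 1: θ'=2.1722 (R=-1.0000) → pose (2.0415, -3.0658, 2.1722)
step 2: θ'=4.0472 (R=-0.6667) → pose (3.1157, -3.1001, 4.0472)
step 3: θ'=4.0472 (straight) → pose (2.8071, -3.4935, 4.0472)

(2.8071, -3.4935, 4.0472)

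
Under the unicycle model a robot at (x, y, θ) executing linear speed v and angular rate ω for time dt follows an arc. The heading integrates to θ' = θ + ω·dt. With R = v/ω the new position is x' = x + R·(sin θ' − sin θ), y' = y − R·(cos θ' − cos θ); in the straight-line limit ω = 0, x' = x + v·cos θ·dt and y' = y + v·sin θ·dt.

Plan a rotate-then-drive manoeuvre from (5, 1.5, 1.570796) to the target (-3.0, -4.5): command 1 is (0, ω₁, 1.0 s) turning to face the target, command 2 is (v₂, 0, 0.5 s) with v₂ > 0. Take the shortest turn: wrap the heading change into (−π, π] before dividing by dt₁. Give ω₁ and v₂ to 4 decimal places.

ω₁ = 2.2143, v₂ = 20.0000

heading to target = atan2(-4.5−1.5, -3−5) = -2.4981
Δθ = wrap(-2.4981 − 1.5708) = 2.2143; ω₁ = Δθ/dt₁ = 2.2143
distance = √((-3−5)² + (-4.5−1.5)²) = 10.0000; v₂ = distance/dt₂ = 20.0000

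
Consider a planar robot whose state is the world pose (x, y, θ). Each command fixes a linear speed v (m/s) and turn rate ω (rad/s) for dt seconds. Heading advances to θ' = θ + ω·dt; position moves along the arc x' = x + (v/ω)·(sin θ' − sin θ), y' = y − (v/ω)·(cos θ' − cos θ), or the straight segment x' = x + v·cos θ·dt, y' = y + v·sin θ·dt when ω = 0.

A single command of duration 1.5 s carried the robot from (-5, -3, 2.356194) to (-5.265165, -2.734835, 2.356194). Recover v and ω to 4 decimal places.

v = 0.2500, ω = 0.0000

Δθ = 2.356194 − 2.356194 = 0.000000
ω = Δθ/dt = 0.000000/1.5 = 0.0000
ω = 0 → v = (Δx·cos θ + Δy·sin θ)/dt = 0.2500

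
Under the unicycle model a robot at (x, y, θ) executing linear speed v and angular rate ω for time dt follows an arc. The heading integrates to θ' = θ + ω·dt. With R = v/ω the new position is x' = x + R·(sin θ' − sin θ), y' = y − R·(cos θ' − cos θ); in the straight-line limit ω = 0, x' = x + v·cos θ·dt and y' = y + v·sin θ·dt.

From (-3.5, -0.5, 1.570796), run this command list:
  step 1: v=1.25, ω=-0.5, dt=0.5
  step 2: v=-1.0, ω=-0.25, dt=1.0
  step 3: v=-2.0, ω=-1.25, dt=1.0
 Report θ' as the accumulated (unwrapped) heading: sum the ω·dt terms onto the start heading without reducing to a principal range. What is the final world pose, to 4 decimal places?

(-5.4769, -1.6169, -0.1792)

step 1: θ'=1.3208 (R=-2.5000) → pose (-3.4223, 0.1185, 1.3208)
step 2: θ'=1.0708 (R=4.0000) → pose (-3.7876, -0.8096, 1.0708)
step 3: θ'=-0.1792 (R=1.6000) → pose (-5.4769, -1.6169, -0.1792)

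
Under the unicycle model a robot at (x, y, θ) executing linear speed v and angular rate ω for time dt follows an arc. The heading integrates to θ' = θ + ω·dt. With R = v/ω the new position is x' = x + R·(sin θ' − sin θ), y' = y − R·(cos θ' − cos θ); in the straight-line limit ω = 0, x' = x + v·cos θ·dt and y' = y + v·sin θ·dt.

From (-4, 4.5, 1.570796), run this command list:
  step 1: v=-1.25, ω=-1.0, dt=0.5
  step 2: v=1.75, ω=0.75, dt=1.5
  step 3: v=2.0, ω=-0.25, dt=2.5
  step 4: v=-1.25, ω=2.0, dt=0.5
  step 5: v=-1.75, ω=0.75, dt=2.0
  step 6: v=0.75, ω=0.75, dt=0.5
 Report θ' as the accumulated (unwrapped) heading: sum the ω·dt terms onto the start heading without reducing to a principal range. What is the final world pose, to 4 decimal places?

(-2.5669, 10.7714, 4.4458)

step 1: θ'=1.0708 (R=1.2500) → pose (-4.1530, 3.9007, 1.0708)
step 2: θ'=2.1958 (R=2.3333) → pose (-4.3085, 6.3846, 2.1958)
step 3: θ'=1.5708 (R=-8.0000) → pose (-5.8208, 11.0654, 1.5708)
step 4: θ'=2.5708 (R=-0.6250) → pose (-5.5334, 10.5395, 2.5708)
step 5: θ'=4.0708 (R=-2.3333) → pose (-2.4034, 11.1065, 4.0708)
step 6: θ'=4.4458 (R=1.0000) → pose (-2.5669, 10.7714, 4.4458)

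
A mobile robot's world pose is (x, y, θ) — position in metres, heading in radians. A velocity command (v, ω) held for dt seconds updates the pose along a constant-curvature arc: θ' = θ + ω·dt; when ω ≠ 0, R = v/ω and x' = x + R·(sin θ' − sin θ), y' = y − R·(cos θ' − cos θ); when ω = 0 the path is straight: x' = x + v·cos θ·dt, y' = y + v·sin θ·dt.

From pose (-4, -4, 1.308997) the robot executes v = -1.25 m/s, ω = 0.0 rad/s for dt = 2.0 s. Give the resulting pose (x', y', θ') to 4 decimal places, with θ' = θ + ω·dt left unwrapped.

θ' = 1.3090 + 0.0·2.0 = 1.3090
ω = 0 → straight: x' = -4 + -1.25·cos(1.3090)·2.0 = -4.6470
y' = -4 + -1.25·sin(1.3090)·2.0 = -6.4148

(-4.6470, -6.4148, 1.3090)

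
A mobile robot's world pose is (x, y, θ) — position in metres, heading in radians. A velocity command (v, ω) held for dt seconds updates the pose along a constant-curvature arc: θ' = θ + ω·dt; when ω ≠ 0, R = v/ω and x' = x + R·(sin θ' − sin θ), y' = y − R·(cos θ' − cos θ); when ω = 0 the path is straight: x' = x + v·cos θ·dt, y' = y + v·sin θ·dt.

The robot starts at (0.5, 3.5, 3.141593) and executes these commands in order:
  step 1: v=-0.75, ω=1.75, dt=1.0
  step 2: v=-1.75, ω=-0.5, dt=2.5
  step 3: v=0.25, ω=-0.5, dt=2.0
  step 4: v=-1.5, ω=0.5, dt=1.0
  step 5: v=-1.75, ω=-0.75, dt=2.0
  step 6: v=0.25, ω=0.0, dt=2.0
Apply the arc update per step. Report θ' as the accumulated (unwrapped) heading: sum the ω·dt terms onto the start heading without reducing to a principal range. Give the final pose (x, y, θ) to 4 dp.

step 1: θ'=4.8916 (R=-0.4286) → pose (0.9217, 4.0050, 4.8916)
step 2: θ'=3.6416 (R=3.5000) → pose (2.6877, 7.7004, 3.6416)
step 3: θ'=2.6416 (R=-0.5000) → pose (2.2082, 7.7004, 2.6416)
step 4: θ'=3.1416 (R=-3.0000) → pose (3.6465, 7.3331, 3.1416)
step 5: θ'=1.6416 (R=2.3333) → pose (5.9740, 5.1648, 1.6416)
step 6: θ'=1.6416 (straight) → pose (5.9386, 5.6636, 1.6416)

(5.9386, 5.6636, 1.6416)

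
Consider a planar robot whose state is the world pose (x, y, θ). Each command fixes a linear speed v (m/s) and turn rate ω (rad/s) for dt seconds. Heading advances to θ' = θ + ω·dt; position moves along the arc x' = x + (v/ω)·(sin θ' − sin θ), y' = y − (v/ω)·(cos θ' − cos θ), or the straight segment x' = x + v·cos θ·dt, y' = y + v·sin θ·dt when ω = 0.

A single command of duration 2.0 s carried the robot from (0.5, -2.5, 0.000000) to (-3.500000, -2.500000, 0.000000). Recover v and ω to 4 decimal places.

v = -2.0000, ω = 0.0000

Δθ = 0.000000 − 0.000000 = 0.000000
ω = Δθ/dt = 0.000000/2.0 = 0.0000
ω = 0 → v = (Δx·cos θ + Δy·sin θ)/dt = -2.0000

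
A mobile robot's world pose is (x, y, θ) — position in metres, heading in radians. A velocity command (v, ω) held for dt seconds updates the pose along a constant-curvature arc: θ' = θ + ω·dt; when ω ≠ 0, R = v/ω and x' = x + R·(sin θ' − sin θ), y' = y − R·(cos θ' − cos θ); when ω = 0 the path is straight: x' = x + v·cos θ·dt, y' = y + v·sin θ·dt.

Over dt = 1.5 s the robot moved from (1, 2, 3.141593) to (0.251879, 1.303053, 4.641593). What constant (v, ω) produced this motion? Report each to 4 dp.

Δθ = 4.641593 − 3.141593 = 1.500000
ω = Δθ/dt = 1.500000/1.5 = 1.0000
R = Δx/(sin θ' − sin θ) = 0.7500
v = R·ω = 0.7500·1.0000 = 0.7500

v = 0.7500, ω = 1.0000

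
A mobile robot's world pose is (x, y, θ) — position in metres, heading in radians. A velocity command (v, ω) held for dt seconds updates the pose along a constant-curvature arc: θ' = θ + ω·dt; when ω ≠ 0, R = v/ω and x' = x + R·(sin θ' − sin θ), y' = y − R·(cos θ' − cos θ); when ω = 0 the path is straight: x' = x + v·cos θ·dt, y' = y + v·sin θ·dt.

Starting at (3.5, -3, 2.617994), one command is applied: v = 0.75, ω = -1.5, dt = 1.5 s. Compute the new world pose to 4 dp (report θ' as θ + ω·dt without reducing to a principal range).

(3.5701, -2.1005, 0.3680)

θ' = 2.6180 + -1.5·1.5 = 0.3680
R = v/ω = 0.75/-1.5 = -0.5000
x' = 3.5 + -0.5000·(sin 0.3680 − sin 2.6180) = 3.5701
y' = -3 − -0.5000·(cos 0.3680 − cos 2.6180) = -2.1005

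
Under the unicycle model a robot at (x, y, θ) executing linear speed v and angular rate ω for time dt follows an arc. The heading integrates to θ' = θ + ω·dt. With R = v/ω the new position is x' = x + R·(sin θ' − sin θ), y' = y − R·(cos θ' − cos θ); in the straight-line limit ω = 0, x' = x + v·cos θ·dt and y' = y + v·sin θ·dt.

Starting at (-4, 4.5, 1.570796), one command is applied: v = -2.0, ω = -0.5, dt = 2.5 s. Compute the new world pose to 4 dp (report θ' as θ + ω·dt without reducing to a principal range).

θ' = 1.5708 + -0.5·2.5 = 0.3208
R = v/ω = -2.0/-0.5 = 4.0000
x' = -4 + 4.0000·(sin 0.3208 − sin 1.5708) = -6.7387
y' = 4.5 − 4.0000·(cos 0.3208 − cos 1.5708) = 0.7041

(-6.7387, 0.7041, 0.3208)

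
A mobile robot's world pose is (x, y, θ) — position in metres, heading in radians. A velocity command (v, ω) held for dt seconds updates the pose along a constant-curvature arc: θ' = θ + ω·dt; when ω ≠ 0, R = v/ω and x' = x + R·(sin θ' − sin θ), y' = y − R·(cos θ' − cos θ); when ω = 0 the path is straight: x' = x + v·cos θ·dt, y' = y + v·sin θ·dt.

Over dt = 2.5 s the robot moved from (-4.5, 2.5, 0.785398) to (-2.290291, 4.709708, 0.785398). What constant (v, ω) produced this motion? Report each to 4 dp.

Δθ = 0.785398 − 0.785398 = 0.000000
ω = Δθ/dt = 0.000000/2.5 = 0.0000
ω = 0 → v = (Δx·cos θ + Δy·sin θ)/dt = 1.2500

v = 1.2500, ω = 0.0000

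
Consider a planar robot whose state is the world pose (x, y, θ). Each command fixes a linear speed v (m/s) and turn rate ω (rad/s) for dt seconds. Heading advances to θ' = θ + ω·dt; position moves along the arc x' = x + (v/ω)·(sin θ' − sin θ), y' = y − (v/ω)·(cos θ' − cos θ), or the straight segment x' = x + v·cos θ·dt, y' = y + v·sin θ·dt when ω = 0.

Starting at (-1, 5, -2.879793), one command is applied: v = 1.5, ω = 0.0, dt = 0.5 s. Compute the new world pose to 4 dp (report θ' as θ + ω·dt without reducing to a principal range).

θ' = -2.8798 + 0.0·0.5 = -2.8798
ω = 0 → straight: x' = -1 + 1.5·cos(-2.8798)·0.5 = -1.7244
y' = 5 + 1.5·sin(-2.8798)·0.5 = 4.8059

(-1.7244, 4.8059, -2.8798)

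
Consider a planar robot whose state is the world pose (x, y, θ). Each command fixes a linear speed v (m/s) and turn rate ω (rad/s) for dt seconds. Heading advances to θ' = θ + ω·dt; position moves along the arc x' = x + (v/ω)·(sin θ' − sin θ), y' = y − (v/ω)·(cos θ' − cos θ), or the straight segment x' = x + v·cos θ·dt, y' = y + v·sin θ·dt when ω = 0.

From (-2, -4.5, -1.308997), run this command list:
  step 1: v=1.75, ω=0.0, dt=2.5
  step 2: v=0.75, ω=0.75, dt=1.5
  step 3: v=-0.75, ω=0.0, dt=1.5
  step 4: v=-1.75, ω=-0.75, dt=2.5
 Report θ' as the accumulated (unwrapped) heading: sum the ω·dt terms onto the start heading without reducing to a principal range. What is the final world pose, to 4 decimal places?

(-2.8246, -5.8560, -2.0590)

step 1: θ'=-1.3090 (straight) → pose (-0.8677, -8.7259, -1.3090)
step 2: θ'=-0.1840 (R=1.0000) → pose (-0.0847, -9.4502, -0.1840)
step 3: θ'=-0.1840 (straight) → pose (-1.1907, -9.2444, -0.1840)
step 4: θ'=-2.0590 (R=2.3333) → pose (-2.8246, -5.8560, -2.0590)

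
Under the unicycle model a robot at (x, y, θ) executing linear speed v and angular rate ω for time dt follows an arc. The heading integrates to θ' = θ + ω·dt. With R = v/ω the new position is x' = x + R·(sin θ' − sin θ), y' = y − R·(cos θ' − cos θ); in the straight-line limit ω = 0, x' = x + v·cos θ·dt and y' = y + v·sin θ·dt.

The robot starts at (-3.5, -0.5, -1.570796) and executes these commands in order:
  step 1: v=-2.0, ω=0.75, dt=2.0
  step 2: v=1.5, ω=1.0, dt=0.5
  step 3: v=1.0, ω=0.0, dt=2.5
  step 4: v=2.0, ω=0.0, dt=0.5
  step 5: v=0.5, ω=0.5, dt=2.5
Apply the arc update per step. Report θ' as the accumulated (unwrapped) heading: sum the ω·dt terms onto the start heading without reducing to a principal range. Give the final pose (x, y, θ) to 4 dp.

(-1.4872, 4.7663, 1.6792)

step 1: θ'=-0.0708 (R=-2.6667) → pose (-5.9780, 2.1600, -0.0708)
step 2: θ'=0.4292 (R=1.5000) → pose (-5.2477, 2.2923, 0.4292)
step 3: θ'=0.4292 (straight) → pose (-2.9745, 3.3327, 0.4292)
step 4: θ'=0.4292 (straight) → pose (-2.0652, 3.7488, 0.4292)
step 5: θ'=1.6792 (R=1.0000) → pose (-1.4872, 4.7663, 1.6792)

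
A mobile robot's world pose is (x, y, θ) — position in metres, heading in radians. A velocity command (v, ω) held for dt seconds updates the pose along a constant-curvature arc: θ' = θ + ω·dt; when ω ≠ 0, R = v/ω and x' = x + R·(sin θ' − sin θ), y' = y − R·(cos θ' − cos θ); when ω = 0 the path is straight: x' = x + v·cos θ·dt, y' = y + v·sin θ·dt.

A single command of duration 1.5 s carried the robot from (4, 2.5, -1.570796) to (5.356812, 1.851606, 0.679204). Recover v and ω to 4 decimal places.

Δθ = 0.679204 − -1.570796 = 2.250000
ω = Δθ/dt = 2.250000/1.5 = 1.5000
R = Δx/(sin θ' − sin θ) = 0.8333
v = R·ω = 0.8333·1.5000 = 1.2500

v = 1.2500, ω = 1.5000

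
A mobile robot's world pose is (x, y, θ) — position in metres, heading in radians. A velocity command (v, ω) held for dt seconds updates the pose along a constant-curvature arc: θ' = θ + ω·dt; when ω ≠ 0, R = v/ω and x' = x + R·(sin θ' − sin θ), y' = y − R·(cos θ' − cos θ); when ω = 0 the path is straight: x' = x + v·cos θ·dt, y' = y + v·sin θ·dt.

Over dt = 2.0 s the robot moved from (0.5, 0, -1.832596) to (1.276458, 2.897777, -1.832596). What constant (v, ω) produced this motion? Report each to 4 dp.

Δθ = -1.832596 − -1.832596 = 0.000000
ω = Δθ/dt = 0.000000/2.0 = 0.0000
ω = 0 → v = (Δx·cos θ + Δy·sin θ)/dt = -1.5000

v = -1.5000, ω = 0.0000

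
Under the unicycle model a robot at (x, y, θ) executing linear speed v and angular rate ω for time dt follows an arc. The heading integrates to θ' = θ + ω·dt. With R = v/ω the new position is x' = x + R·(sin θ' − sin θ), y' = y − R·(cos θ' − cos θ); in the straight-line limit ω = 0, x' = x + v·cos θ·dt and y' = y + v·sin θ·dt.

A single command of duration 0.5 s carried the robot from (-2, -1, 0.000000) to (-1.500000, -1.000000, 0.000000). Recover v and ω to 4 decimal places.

v = 1.0000, ω = 0.0000

Δθ = 0.000000 − 0.000000 = 0.000000
ω = Δθ/dt = 0.000000/0.5 = 0.0000
ω = 0 → v = (Δx·cos θ + Δy·sin θ)/dt = 1.0000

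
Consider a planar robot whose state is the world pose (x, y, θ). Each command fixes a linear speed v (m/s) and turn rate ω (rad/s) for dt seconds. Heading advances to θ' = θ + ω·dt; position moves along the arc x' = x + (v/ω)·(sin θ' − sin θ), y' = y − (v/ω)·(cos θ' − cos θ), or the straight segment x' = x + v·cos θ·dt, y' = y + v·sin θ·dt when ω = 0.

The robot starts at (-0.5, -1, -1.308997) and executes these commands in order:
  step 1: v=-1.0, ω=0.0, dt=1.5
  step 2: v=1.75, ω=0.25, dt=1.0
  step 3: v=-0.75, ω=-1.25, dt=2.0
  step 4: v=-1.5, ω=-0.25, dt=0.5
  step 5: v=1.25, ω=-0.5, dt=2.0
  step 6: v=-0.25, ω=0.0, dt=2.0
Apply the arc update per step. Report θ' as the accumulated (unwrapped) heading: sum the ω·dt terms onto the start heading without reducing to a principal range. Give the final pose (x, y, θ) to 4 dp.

(0.0071, 0.8991, -4.6840)

step 1: θ'=-1.3090 (straight) → pose (-0.8882, 0.4489, -1.3090)
step 2: θ'=-1.0590 (R=7.0000) → pose (-0.2298, -1.1676, -1.0590)
step 3: θ'=-3.5590 (R=0.6000) → pose (0.5366, -0.3253, -3.5590)
step 4: θ'=-3.6840 (R=6.0000) → pose (1.2014, -0.6713, -3.6840)
step 5: θ'=-4.6840 (R=-2.5000) → pose (-0.0071, 1.3989, -4.6840)
step 6: θ'=-4.6840 (straight) → pose (0.0071, 0.8991, -4.6840)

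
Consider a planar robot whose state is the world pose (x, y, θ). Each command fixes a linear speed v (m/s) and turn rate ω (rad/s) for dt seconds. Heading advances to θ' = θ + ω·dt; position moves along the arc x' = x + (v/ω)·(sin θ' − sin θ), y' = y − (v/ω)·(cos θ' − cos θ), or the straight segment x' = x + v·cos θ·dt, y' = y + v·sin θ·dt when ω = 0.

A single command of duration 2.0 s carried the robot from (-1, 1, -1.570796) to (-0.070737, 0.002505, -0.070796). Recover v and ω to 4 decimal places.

v = 0.7500, ω = 0.7500

Δθ = -0.070796 − -1.570796 = 1.500000
ω = Δθ/dt = 1.500000/2.0 = 0.7500
R = −Δy/(cos θ' − cos θ) = 1.0000
v = R·ω = 1.0000·0.7500 = 0.7500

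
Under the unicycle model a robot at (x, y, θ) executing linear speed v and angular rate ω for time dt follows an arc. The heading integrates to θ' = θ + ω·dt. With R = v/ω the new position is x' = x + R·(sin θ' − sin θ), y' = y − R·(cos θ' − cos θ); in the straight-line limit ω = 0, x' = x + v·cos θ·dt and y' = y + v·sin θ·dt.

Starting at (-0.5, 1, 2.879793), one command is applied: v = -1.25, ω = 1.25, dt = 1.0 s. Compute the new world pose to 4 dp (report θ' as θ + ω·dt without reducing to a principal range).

θ' = 2.8798 + 1.25·1.0 = 4.1298
R = v/ω = -1.25/1.25 = -1.0000
x' = -0.5 + -1.0000·(sin 4.1298 − sin 2.8798) = 0.5939
y' = 1 − -1.0000·(cos 4.1298 − cos 2.8798) = 1.4157

(0.5939, 1.4157, 4.1298)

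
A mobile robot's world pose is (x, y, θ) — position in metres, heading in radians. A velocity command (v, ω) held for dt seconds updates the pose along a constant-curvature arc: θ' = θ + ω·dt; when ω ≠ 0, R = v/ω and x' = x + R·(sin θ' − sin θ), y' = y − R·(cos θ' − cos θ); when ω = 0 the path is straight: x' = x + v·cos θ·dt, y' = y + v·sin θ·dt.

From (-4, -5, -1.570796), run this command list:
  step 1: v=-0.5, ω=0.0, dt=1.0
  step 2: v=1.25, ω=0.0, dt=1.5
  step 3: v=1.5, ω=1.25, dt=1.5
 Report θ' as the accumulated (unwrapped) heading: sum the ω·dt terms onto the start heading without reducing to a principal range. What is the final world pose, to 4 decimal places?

(-2.4406, -7.5199, 0.3042)

step 1: θ'=-1.5708 (straight) → pose (-4.0000, -4.5000, -1.5708)
step 2: θ'=-1.5708 (straight) → pose (-4.0000, -6.3750, -1.5708)
step 3: θ'=0.3042 (R=1.2000) → pose (-2.4406, -7.5199, 0.3042)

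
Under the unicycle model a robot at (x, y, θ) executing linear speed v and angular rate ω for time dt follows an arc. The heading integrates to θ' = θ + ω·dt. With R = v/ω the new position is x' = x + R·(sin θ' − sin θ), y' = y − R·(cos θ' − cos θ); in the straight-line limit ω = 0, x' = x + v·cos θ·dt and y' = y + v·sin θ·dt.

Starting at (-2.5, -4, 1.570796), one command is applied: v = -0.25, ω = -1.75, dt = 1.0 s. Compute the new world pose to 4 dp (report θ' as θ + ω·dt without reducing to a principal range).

θ' = 1.5708 + -1.75·1.0 = -0.1792
R = v/ω = -0.25/-1.75 = 0.1429
x' = -2.5 + 0.1429·(sin -0.1792 − sin 1.5708) = -2.6683
y' = -4 − 0.1429·(cos -0.1792 − cos 1.5708) = -4.1406

(-2.6683, -4.1406, -0.1792)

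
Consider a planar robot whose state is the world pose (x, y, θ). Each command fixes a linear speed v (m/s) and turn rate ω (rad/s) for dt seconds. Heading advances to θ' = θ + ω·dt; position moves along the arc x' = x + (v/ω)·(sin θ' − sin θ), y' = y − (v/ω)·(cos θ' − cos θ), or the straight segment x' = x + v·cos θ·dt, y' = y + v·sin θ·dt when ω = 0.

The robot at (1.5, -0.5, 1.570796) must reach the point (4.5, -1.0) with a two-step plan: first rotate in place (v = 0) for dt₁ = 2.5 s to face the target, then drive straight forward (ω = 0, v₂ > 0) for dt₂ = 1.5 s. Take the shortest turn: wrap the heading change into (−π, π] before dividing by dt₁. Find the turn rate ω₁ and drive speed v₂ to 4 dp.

ω₁ = -0.6944, v₂ = 2.0276

heading to target = atan2(-1−-0.5, 4.5−1.5) = -0.1651
Δθ = wrap(-0.1651 − 1.5708) = -1.7359; ω₁ = Δθ/dt₁ = -0.6944
distance = √((4.5−1.5)² + (-1−-0.5)²) = 3.0414; v₂ = distance/dt₂ = 2.0276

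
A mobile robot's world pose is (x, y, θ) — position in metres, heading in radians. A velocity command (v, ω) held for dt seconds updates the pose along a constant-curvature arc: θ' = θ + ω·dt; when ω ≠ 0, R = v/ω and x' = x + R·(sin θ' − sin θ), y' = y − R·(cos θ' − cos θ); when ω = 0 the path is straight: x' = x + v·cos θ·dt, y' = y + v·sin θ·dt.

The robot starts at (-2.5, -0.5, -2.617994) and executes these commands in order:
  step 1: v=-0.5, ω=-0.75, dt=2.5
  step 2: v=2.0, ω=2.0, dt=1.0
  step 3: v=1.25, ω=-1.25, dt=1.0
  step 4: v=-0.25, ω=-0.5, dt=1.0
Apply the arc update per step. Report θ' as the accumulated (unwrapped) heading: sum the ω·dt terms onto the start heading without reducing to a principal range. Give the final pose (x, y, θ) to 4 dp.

step 1: θ'=-4.4930 (R=0.6667) → pose (-1.5160, -0.9323, -4.4930)
step 2: θ'=-2.4930 (R=1.0000) → pose (-3.0961, -0.3530, -2.4930)
step 3: θ'=-3.7430 (R=-1.0000) → pose (-4.2659, -0.3806, -3.7430)
step 4: θ'=-4.2430 (R=0.5000) → pose (-4.1029, -0.5667, -4.2430)

(-4.1029, -0.5667, -4.2430)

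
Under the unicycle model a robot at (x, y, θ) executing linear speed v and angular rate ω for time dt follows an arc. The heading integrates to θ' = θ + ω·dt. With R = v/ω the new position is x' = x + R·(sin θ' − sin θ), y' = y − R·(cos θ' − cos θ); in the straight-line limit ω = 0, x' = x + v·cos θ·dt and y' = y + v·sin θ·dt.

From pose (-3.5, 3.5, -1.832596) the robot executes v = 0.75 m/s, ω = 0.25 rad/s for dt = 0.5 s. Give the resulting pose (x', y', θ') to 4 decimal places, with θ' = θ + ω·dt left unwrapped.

(-3.5742, 3.1327, -1.7076)

θ' = -1.8326 + 0.25·0.5 = -1.7076
R = v/ω = 0.75/0.25 = 3.0000
x' = -3.5 + 3.0000·(sin -1.7076 − sin -1.8326) = -3.5742
y' = 3.5 − 3.0000·(cos -1.7076 − cos -1.8326) = 3.1327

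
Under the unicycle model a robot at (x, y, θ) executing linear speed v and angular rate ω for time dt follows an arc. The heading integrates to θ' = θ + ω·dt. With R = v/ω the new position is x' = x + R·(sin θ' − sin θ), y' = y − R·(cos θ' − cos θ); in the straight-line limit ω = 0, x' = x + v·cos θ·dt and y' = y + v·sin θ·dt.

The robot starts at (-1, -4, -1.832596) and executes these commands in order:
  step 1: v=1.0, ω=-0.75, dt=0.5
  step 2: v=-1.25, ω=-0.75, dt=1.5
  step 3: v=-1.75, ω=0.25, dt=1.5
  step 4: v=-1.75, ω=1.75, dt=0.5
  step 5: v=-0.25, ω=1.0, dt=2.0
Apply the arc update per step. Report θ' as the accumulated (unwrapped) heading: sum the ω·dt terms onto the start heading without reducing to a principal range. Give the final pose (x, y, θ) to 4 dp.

(3.5417, -2.9466, -0.0826)

step 1: θ'=-2.2076 (R=-1.3333) → pose (-1.2159, -4.4477, -2.2076)
step 2: θ'=-3.3326 (R=1.6667) → pose (0.4405, -3.8024, -3.3326)
step 3: θ'=-2.9576 (R=-7.0000) → pose (3.0501, -3.8116, -2.9576)
step 4: θ'=-2.0826 (R=-1.0000) → pose (3.7390, -3.3182, -2.0826)
step 5: θ'=-0.0826 (R=-0.2500) → pose (3.5417, -2.9466, -0.0826)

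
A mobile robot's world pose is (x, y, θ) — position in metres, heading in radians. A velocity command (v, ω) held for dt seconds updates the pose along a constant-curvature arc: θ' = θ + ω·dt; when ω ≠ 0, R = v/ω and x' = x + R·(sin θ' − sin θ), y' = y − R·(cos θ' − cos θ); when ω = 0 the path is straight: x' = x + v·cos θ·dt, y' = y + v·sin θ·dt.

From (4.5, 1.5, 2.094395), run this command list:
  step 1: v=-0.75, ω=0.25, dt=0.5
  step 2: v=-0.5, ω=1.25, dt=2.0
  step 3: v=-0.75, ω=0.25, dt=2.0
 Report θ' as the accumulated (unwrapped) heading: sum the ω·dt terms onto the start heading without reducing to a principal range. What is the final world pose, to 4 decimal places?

(5.0487, 2.8679, 5.2194)

step 1: θ'=2.2194 (R=-3.0000) → pose (4.7073, 1.1878, 2.2194)
step 2: θ'=4.7194 (R=-0.4000) → pose (5.4260, 1.4322, 4.7194)
step 3: θ'=5.2194 (R=-3.0000) → pose (5.0487, 2.8679, 5.2194)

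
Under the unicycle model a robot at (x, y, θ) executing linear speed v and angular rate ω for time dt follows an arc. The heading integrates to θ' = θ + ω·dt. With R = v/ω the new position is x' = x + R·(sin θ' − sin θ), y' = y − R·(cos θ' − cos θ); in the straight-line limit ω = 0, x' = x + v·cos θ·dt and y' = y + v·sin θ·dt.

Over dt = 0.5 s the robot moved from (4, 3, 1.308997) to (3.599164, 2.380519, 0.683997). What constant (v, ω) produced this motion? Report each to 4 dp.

v = -1.5000, ω = -1.2500

Δθ = 0.683997 − 1.308997 = -0.625000
ω = Δθ/dt = -0.625000/0.5 = -1.2500
R = −Δy/(cos θ' − cos θ) = 1.2000
v = R·ω = 1.2000·-1.2500 = -1.5000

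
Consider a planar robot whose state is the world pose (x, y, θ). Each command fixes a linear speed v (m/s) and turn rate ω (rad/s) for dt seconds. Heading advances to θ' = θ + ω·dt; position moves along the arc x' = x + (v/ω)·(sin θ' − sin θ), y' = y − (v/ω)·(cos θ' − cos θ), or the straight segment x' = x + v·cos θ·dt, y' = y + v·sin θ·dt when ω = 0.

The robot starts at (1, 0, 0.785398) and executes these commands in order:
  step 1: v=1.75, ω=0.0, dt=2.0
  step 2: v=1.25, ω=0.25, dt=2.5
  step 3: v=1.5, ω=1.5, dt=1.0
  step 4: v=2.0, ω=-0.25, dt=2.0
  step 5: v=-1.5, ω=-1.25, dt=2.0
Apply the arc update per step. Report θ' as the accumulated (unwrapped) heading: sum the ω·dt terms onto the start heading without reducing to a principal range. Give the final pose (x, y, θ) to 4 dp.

(-0.3005, 6.0886, -0.0896)

step 1: θ'=0.7854 (straight) → pose (3.4749, 2.4749, 0.7854)
step 2: θ'=1.4104 (R=5.0000) → pose (4.8752, 5.2119, 1.4104)
step 3: θ'=2.9104 (R=1.0000) → pose (4.1171, 6.3450, 2.9104)
step 4: θ'=2.4104 (R=-8.0000) → pose (0.6082, 8.1771, 2.4104)
step 5: θ'=-0.0896 (R=1.2000) → pose (-0.3005, 6.0886, -0.0896)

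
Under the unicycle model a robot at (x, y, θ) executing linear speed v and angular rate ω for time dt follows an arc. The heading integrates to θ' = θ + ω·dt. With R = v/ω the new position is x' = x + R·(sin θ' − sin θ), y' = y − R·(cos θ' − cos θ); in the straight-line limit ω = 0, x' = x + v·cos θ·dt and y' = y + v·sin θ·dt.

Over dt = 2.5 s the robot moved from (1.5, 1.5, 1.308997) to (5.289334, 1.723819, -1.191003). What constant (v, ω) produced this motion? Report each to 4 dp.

v = 2.0000, ω = -1.0000

Δθ = -1.191003 − 1.308997 = -2.500000
ω = Δθ/dt = -2.500000/2.5 = -1.0000
R = Δx/(sin θ' − sin θ) = -2.0000
v = R·ω = -2.0000·-1.0000 = 2.0000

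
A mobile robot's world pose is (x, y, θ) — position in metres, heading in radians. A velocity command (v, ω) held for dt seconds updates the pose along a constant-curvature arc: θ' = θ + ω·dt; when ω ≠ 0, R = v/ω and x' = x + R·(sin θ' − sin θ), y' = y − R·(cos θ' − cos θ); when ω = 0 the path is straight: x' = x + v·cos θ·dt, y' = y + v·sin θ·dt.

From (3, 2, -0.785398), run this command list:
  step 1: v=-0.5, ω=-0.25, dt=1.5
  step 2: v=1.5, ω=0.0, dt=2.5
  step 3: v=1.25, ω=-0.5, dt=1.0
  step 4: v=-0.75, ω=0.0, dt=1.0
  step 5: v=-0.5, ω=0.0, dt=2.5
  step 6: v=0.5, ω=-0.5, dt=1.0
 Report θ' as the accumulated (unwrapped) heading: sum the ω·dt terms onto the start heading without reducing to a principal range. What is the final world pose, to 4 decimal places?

(4.2881, -0.5181, -2.1604)

step 1: θ'=-1.1604 (R=2.0000) → pose (2.5803, 2.6163, -1.1604)
step 2: θ'=-1.1604 (straight) → pose (4.0764, -0.8223, -1.1604)
step 3: θ'=-1.6604 (R=-2.5000) → pose (4.2740, -2.0435, -1.6604)
step 4: θ'=-1.6604 (straight) → pose (4.3411, -1.2965, -1.6604)
step 5: θ'=-1.6604 (straight) → pose (4.4530, -0.0515, -1.6604)
step 6: θ'=-2.1604 (R=-1.0000) → pose (4.2881, -0.5181, -2.1604)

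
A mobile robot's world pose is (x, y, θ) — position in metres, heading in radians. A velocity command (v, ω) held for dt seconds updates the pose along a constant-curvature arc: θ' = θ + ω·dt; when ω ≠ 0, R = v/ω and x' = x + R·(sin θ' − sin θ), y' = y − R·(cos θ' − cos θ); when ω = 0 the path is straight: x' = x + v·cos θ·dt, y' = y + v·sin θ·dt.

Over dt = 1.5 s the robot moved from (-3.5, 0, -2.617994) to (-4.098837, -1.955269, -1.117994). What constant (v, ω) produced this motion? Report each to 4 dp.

v = 1.5000, ω = 1.0000

Δθ = -1.117994 − -2.617994 = 1.500000
ω = Δθ/dt = 1.500000/1.5 = 1.0000
R = −Δy/(cos θ' − cos θ) = 1.5000
v = R·ω = 1.5000·1.0000 = 1.5000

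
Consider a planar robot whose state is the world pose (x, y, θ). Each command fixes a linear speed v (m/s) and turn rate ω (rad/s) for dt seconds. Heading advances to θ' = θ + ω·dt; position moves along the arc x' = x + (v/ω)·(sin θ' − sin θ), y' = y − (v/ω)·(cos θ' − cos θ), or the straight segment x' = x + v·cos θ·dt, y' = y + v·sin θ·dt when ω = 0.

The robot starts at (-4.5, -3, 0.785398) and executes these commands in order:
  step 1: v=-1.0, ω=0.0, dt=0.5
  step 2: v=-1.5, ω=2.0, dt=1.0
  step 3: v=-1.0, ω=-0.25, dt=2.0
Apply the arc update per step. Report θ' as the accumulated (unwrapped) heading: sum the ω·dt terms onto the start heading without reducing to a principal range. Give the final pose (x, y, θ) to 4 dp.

(-2.9582, -5.7145, 2.2854)

step 1: θ'=0.7854 (straight) → pose (-4.8536, -3.3536, 0.7854)
step 2: θ'=2.7854 (R=-0.7500) → pose (-4.5848, -4.5868, 2.7854)
step 3: θ'=2.2854 (R=4.0000) → pose (-2.9582, -5.7145, 2.2854)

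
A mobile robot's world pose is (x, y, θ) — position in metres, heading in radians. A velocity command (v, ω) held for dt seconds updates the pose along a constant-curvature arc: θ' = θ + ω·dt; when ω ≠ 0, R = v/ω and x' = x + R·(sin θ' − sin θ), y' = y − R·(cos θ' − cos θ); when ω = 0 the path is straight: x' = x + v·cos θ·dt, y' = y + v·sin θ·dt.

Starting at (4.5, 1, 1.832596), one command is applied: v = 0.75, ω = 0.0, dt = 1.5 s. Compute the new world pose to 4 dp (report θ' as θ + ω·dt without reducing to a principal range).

θ' = 1.8326 + 0.0·1.5 = 1.8326
ω = 0 → straight: x' = 4.5 + 0.75·cos(1.8326)·1.5 = 4.2088
y' = 1 + 0.75·sin(1.8326)·1.5 = 2.0867

(4.2088, 2.0867, 1.8326)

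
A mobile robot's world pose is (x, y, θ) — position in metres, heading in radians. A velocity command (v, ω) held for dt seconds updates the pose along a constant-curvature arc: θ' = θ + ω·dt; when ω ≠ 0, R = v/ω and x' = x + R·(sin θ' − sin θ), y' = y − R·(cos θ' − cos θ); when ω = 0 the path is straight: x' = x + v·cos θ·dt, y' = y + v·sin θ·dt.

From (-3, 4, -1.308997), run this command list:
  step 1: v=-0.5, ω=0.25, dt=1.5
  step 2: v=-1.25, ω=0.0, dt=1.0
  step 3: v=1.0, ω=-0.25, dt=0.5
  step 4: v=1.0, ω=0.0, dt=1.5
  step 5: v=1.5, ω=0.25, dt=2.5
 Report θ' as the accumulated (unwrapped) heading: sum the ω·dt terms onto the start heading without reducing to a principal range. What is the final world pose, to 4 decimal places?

(-0.3529, 1.4440, -0.4340)

step 1: θ'=-0.9340 (R=-2.0000) → pose (-3.3238, 4.6716, -0.9340)
step 2: θ'=-0.9340 (straight) → pose (-4.0671, 5.6766, -0.9340)
step 3: θ'=-1.0590 (R=-4.0000) → pose (-3.7957, 5.2571, -1.0590)
step 4: θ'=-1.0590 (straight) → pose (-3.0611, 3.9493, -1.0590)
step 5: θ'=-0.4340 (R=6.0000) → pose (-0.3529, 1.4440, -0.4340)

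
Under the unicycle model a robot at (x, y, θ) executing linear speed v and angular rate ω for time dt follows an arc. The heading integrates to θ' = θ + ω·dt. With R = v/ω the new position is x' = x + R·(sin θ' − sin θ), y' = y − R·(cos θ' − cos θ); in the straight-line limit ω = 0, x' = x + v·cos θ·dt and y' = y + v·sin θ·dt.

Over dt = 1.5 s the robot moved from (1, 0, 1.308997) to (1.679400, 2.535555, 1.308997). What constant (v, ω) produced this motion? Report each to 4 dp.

Δθ = 1.308997 − 1.308997 = 0.000000
ω = Δθ/dt = 0.000000/1.5 = 0.0000
ω = 0 → v = (Δx·cos θ + Δy·sin θ)/dt = 1.7500

v = 1.7500, ω = 0.0000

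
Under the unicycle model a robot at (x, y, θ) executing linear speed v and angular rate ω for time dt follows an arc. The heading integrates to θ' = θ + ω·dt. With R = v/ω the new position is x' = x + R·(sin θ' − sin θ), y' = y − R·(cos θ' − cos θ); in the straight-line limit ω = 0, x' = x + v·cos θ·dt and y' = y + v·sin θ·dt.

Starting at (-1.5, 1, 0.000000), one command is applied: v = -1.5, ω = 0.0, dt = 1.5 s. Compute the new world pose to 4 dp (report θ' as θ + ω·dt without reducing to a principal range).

(-3.7500, 1.0000, 0.0000)

θ' = 0.0000 + 0.0·1.5 = 0.0000
ω = 0 → straight: x' = -1.5 + -1.5·cos(0.0000)·1.5 = -3.7500
y' = 1 + -1.5·sin(0.0000)·1.5 = 1.0000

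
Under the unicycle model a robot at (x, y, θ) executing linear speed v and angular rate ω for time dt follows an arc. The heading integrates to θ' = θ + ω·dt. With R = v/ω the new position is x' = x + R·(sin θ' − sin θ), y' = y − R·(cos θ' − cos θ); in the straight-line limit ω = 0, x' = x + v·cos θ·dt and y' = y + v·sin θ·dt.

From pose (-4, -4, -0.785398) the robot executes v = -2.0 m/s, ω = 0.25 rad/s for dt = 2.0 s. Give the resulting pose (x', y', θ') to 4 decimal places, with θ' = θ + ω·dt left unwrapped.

θ' = -0.7854 + 0.25·2.0 = -0.2854
R = v/ω = -2.0/0.25 = -8.0000
x' = -4 + -8.0000·(sin -0.2854 − sin -0.7854) = -7.4045
y' = -4 − -8.0000·(cos -0.2854 − cos -0.7854) = -1.9805

(-7.4045, -1.9805, -0.2854)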